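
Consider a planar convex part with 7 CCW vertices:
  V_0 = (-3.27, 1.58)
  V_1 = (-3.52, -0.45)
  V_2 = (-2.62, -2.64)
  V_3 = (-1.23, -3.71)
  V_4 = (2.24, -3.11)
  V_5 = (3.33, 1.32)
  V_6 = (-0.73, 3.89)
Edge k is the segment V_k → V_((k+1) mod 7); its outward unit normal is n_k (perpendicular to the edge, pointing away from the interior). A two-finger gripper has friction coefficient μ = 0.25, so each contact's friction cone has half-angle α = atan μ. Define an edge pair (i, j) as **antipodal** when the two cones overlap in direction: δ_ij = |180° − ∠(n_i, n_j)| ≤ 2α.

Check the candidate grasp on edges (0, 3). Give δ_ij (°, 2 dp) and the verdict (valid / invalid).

δ = 73.17°, invalid

α = atan 0.25 = 14.04°;  2α = 28.07°
edge 0: e_0 = (-0.25, -2.03);  n_0 = (-0.9925, +0.1222)
edge 3: e_3 = (+3.47, +0.60);  n_3 = (+0.1704, -0.9854)
∠(n_0, n_3) = 106.83°
δ = |180° − 106.83°| = 73.17°
73.17° > 2α = 28.07°  →  invalid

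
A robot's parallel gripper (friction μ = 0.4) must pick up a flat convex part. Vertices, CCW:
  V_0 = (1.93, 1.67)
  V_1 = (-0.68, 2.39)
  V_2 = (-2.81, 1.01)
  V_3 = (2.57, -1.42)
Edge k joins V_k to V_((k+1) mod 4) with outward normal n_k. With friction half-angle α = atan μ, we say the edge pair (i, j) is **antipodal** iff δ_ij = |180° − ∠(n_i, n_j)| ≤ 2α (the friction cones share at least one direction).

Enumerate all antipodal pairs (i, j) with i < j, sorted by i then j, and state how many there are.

α = atan 0.4 = 21.80°;  2α = 43.60°
n_0 = (+0.2659, +0.9640)
n_1 = (-0.5437, +0.8393)
n_2 = (-0.4116, -0.9114)
n_3 = (+0.9792, +0.2028)
  (0,1): δ = 131.64°  ·
  (0,2): δ = 8.89°  ✓
  (0,3): δ = 117.12°  ·
  (1,2): δ = 57.25°  ·
  (1,3): δ = 68.76°  ·
  (2,3): δ = 53.99°  ·
antipodal pairs: 1

count = 1; pairs: (0,2)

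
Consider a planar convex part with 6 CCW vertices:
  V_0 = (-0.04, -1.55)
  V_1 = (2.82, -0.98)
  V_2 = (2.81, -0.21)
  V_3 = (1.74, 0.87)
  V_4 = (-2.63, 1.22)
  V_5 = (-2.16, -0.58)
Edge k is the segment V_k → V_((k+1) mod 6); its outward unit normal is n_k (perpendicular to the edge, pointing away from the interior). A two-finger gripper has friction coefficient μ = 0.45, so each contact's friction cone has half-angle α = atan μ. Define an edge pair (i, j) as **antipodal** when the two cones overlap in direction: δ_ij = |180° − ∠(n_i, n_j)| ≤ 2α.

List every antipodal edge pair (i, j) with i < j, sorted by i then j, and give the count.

α = atan 0.45 = 24.23°;  2α = 48.46°
n_0 = (+0.1955, -0.9807)
n_1 = (+0.9999, +0.0130)
n_2 = (+0.7104, +0.7038)
n_3 = (+0.0798, +0.9968)
n_4 = (-0.9676, -0.2526)
n_5 = (-0.4161, -0.9093)
  (0,1): δ = 100.53°  ·
  (0,2): δ = 56.54°  ·
  (0,3): δ = 15.85°  ✓
  (0,4): δ = 93.36°  ·
  (0,5): δ = 144.14°  ·
  (1,2): δ = 136.01°  ·
  (1,3): δ = 95.32°  ·
  (1,4): δ = 13.89°  ✓
  (1,5): δ = 64.67°  ·
  (2,3): δ = 139.31°  ·
  (2,4): δ = 30.10°  ✓
  (2,5): δ = 20.68°  ✓
  (3,4): δ = 70.79°  ·
  (3,5): δ = 20.01°  ✓
  (4,5): δ = 129.22°  ·
antipodal pairs: 5

count = 5; pairs: (0,3), (1,4), (2,4), (2,5), (3,5)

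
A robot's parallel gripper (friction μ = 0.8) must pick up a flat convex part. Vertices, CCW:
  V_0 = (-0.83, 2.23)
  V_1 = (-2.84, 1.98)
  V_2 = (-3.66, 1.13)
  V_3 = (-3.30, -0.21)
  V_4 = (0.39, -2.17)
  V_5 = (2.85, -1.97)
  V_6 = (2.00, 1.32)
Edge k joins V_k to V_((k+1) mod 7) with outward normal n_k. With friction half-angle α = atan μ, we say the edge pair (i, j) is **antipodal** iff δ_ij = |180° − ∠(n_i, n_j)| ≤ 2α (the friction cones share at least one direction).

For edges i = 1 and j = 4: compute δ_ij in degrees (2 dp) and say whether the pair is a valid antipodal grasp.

δ = 41.38°, valid

α = atan 0.8 = 38.66°;  2α = 77.32°
edge 1: e_1 = (-0.82, -0.85);  n_1 = (-0.7197, +0.6943)
edge 4: e_4 = (+2.46, +0.20);  n_4 = (+0.0810, -0.9967)
∠(n_1, n_4) = 138.62°
δ = |180° − 138.62°| = 41.38°
41.38° ≤ 2α = 77.32°  →  valid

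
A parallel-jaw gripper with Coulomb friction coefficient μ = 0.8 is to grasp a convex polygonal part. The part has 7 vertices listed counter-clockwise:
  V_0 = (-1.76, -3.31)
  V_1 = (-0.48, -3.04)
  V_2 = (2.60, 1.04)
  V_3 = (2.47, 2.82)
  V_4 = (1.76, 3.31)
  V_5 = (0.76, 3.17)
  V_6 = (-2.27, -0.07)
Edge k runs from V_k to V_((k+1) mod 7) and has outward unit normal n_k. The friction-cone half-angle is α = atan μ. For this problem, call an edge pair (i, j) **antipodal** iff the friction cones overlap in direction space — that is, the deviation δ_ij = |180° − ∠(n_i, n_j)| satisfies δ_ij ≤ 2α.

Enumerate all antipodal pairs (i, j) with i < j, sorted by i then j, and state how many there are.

α = atan 0.8 = 38.66°;  2α = 77.32°
n_0 = (+0.2064, -0.9785)
n_1 = (+0.7981, -0.6025)
n_2 = (+0.9973, +0.0728)
n_3 = (+0.5680, +0.8230)
n_4 = (-0.1386, +0.9903)
n_5 = (-0.7304, +0.6830)
n_6 = (-0.9878, -0.1555)
  (0,1): δ = 138.96°  ·
  (0,2): δ = 97.73°  ·
  (0,3): δ = 46.52°  ✓
  (0,4): δ = 3.94°  ✓
  (0,5): δ = 35.01°  ✓
  (0,6): δ = 87.03°  ·
  (1,2): δ = 138.77°  ·
  (1,3): δ = 87.56°  ·
  (1,4): δ = 44.98°  ✓
  (1,5): δ = 6.03°  ✓
  (1,6): δ = 45.99°  ✓
  (2,3): δ = 128.79°  ·
  (2,4): δ = 86.21°  ·
  (2,5): δ = 47.26°  ✓
  (2,6): δ = 4.77°  ✓
  (3,4): δ = 137.42°  ·
  (3,5): δ = 98.47°  ·
  (3,6): δ = 46.44°  ✓
  (4,5): δ = 141.05°  ·
  (4,6): δ = 89.02°  ·
  (5,6): δ = 127.97°  ·
antipodal pairs: 9

count = 9; pairs: (0,3), (0,4), (0,5), (1,4), (1,5), (1,6), (2,5), (2,6), (3,6)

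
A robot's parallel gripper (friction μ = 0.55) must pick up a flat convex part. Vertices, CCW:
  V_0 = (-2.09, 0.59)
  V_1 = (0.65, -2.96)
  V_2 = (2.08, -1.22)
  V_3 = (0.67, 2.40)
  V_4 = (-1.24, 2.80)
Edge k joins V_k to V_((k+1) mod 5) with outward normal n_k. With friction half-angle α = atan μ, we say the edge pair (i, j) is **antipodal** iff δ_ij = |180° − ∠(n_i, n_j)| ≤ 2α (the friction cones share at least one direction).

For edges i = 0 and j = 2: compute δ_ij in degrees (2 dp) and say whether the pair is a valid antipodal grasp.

δ = 16.38°, valid

α = atan 0.55 = 28.81°;  2α = 57.62°
edge 0: e_0 = (+2.74, -3.55);  n_0 = (-0.7916, -0.6110)
edge 2: e_2 = (-1.41, +3.62);  n_2 = (+0.9318, +0.3629)
∠(n_0, n_2) = 163.62°
δ = |180° − 163.62°| = 16.38°
16.38° ≤ 2α = 57.62°  →  valid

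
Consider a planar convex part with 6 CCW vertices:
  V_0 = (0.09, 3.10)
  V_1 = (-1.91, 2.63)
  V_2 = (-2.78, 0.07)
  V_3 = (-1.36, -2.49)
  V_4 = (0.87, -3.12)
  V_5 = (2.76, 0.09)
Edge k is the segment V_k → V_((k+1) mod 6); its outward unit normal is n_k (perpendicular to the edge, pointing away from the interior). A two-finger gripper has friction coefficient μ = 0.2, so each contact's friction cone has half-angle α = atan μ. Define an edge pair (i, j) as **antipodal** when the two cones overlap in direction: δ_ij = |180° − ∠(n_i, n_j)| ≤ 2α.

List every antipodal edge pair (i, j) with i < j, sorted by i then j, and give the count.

α = atan 0.2 = 11.31°;  2α = 22.62°
n_0 = (-0.2288, +0.9735)
n_1 = (-0.9468, +0.3218)
n_2 = (-0.8745, -0.4851)
n_3 = (-0.2719, -0.9623)
n_4 = (+0.8617, -0.5074)
n_5 = (+0.7481, +0.6636)
  (0,1): δ = 121.99°  ·
  (0,2): δ = 74.21°  ·
  (0,3): δ = 29.00°  ·
  (0,4): δ = 46.29°  ·
  (0,5): δ = 118.35°  ·
  (1,2): δ = 132.21°  ·
  (1,3): δ = 87.01°  ·
  (1,4): δ = 11.72°  ✓
  (1,5): δ = 60.34°  ·
  (2,3): δ = 134.79°  ·
  (2,4): δ = 59.51°  ·
  (2,5): δ = 12.56°  ✓
  (3,4): δ = 104.71°  ·
  (3,5): δ = 32.65°  ·
  (4,5): δ = 107.94°  ·
antipodal pairs: 2

count = 2; pairs: (1,4), (2,5)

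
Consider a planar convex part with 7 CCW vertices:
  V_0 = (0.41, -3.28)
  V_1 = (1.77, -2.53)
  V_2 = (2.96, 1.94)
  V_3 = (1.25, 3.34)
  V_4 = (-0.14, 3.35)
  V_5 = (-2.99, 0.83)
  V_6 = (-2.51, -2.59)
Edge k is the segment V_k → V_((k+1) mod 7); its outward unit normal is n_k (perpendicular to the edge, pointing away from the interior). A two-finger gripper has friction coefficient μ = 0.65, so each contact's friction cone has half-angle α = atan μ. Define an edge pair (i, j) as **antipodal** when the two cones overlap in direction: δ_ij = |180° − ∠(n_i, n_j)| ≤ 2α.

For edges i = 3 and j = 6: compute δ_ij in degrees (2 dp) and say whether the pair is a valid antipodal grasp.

δ = 12.88°, valid

α = atan 0.65 = 33.02°;  2α = 66.05°
edge 3: e_3 = (-1.39, +0.01);  n_3 = (+0.0072, +1.0000)
edge 6: e_6 = (+2.92, -0.69);  n_6 = (-0.2300, -0.9732)
∠(n_3, n_6) = 167.12°
δ = |180° − 167.12°| = 12.88°
12.88° ≤ 2α = 66.05°  →  valid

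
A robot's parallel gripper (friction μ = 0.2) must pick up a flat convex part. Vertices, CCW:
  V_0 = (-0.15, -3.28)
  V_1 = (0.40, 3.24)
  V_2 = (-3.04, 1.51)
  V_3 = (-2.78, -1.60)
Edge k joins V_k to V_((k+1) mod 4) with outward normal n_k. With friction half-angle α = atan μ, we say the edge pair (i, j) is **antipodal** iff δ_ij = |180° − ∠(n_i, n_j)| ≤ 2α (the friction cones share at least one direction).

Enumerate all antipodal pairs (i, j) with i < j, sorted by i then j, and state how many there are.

count = 1; pairs: (0,2)

α = atan 0.2 = 11.31°;  2α = 22.62°
n_0 = (+0.9965, -0.0841)
n_1 = (-0.4493, +0.8934)
n_2 = (-0.9965, -0.0833)
n_3 = (-0.5383, -0.8427)
  (0,1): δ = 58.48°  ·
  (0,2): δ = 9.60°  ✓
  (0,3): δ = 62.25°  ·
  (1,2): δ = 111.92°  ·
  (1,3): δ = 59.27°  ·
  (2,3): δ = 127.35°  ·
antipodal pairs: 1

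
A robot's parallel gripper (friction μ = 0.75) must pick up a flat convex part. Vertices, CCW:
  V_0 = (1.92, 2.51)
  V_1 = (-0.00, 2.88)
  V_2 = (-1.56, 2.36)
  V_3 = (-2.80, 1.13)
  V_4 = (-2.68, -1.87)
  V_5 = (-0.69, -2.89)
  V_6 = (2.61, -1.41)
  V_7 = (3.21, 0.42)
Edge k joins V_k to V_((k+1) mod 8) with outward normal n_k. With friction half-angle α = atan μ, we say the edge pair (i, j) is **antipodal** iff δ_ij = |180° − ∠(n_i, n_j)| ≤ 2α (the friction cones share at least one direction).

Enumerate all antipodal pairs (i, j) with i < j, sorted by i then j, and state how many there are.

α = atan 0.75 = 36.87°;  2α = 73.74°
n_0 = (+0.1892, +0.9819)
n_1 = (-0.3162, +0.9487)
n_2 = (-0.7042, +0.7100)
n_3 = (-0.9992, -0.0400)
n_4 = (-0.4561, -0.8899)
n_5 = (+0.4092, -0.9124)
n_6 = (+0.9502, -0.3116)
n_7 = (+0.8510, +0.5252)
  (0,1): δ = 150.66°  ·
  (0,2): δ = 124.32°  ·
  (0,3): δ = 76.80°  ·
  (0,4): δ = 16.23°  ✓
  (0,5): δ = 35.06°  ✓
  (0,6): δ = 82.75°  ·
  (0,7): δ = 132.59°  ·
  (1,2): δ = 153.67°  ·
  (1,3): δ = 106.14°  ·
  (1,4): δ = 45.57°  ✓
  (1,5): δ = 5.72°  ✓
  (1,6): δ = 53.41°  ✓
  (1,7): δ = 103.25°  ·
  (2,3): δ = 132.48°  ·
  (2,4): δ = 71.91°  ✓
  (2,5): δ = 20.61°  ✓
  (2,6): δ = 27.08°  ✓
  (2,7): δ = 76.92°  ·
  (3,4): δ = 119.43°  ·
  (3,5): δ = 68.14°  ✓
  (3,6): δ = 20.44°  ✓
  (3,7): δ = 29.39°  ✓
  (4,5): δ = 128.71°  ·
  (4,6): δ = 81.01°  ·
  (4,7): δ = 31.18°  ✓
  (5,6): δ = 132.31°  ·
  (5,7): δ = 82.47°  ·
  (6,7): δ = 130.16°  ·
antipodal pairs: 12

count = 12; pairs: (0,4), (0,5), (1,4), (1,5), (1,6), (2,4), (2,5), (2,6), (3,5), (3,6), (3,7), (4,7)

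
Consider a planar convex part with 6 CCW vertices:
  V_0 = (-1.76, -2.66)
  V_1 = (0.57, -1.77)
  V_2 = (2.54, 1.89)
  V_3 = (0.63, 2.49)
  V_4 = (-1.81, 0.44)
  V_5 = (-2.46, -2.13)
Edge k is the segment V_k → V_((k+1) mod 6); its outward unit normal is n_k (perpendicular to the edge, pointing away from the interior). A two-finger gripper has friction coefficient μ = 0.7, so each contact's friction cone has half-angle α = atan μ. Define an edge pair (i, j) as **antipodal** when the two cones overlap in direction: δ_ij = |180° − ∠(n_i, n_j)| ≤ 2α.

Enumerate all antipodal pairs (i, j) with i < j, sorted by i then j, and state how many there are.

count = 6; pairs: (0,2), (0,3), (0,4), (1,3), (1,4), (2,5)

α = atan 0.7 = 34.99°;  2α = 69.98°
n_0 = (+0.3568, -0.9342)
n_1 = (+0.8805, -0.4740)
n_2 = (+0.2997, +0.9540)
n_3 = (-0.6433, +0.7656)
n_4 = (-0.9695, +0.2452)
n_5 = (-0.6036, -0.7973)
  (0,1): δ = 139.20°  ·
  (0,2): δ = 38.34°  ✓
  (0,3): δ = 19.13°  ✓
  (0,4): δ = 54.90°  ✓
  (0,5): δ = 121.96°  ·
  (1,2): δ = 79.15°  ·
  (1,3): δ = 21.67°  ✓
  (1,4): δ = 14.10°  ✓
  (1,5): δ = 81.16°  ·
  (2,3): δ = 122.52°  ·
  (2,4): δ = 86.75°  ·
  (2,5): δ = 19.69°  ✓
  (3,4): δ = 144.23°  ·
  (3,5): δ = 77.17°  ·
  (4,5): δ = 112.94°  ·
antipodal pairs: 6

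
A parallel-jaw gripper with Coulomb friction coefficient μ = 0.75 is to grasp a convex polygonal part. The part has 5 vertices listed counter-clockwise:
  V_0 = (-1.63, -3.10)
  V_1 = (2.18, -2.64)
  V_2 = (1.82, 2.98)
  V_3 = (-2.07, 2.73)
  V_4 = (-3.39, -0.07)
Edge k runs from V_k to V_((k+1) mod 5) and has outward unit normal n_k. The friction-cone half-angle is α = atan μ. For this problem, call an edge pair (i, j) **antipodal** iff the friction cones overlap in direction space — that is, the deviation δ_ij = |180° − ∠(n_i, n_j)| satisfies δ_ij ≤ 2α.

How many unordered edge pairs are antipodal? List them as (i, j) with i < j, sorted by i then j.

count = 5; pairs: (0,2), (0,3), (1,3), (1,4), (2,4)

α = atan 0.75 = 36.87°;  2α = 73.74°
n_0 = (+0.1199, -0.9928)
n_1 = (+0.9980, +0.0639)
n_2 = (-0.0641, +0.9979)
n_3 = (-0.9045, +0.4264)
n_4 = (-0.8647, -0.5023)
  (0,1): δ = 93.22°  ·
  (0,2): δ = 3.21°  ✓
  (0,3): δ = 57.88°  ✓
  (0,4): δ = 113.27°  ·
  (1,2): δ = 89.99°  ·
  (1,3): δ = 28.91°  ✓
  (1,4): δ = 26.49°  ✓
  (2,3): δ = 118.92°  ·
  (2,4): δ = 63.53°  ✓
  (3,4): δ = 124.61°  ·
antipodal pairs: 5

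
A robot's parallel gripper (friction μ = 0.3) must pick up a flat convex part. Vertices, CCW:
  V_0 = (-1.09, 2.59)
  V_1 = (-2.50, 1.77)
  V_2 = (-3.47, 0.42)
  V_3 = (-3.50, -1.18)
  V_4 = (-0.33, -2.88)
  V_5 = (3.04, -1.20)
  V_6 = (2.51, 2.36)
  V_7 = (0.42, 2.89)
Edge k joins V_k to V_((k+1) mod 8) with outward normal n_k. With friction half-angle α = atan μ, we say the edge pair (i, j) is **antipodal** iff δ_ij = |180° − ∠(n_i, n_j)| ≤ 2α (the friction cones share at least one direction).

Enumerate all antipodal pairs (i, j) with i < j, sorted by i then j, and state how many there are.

α = atan 0.3 = 16.70°;  2α = 33.40°
n_0 = (-0.5027, +0.8644)
n_1 = (-0.8121, +0.5835)
n_2 = (-0.9998, +0.0187)
n_3 = (-0.4726, -0.8813)
n_4 = (+0.4462, -0.8950)
n_5 = (+0.9891, +0.1473)
n_6 = (+0.2458, +0.9693)
n_7 = (-0.1949, +0.9808)
  (0,1): δ = 155.88°  ·
  (0,2): δ = 121.25°  ·
  (0,3): δ = 58.38°  ·
  (0,4): δ = 3.68°  ✓
  (0,5): δ = 68.29°  ·
  (0,6): δ = 135.59°  ·
  (0,7): δ = 161.06°  ·
  (1,2): δ = 145.38°  ·
  (1,3): δ = 82.51°  ·
  (1,4): δ = 27.81°  ✓
  (1,5): δ = 44.17°  ·
  (1,6): δ = 111.47°  ·
  (1,7): δ = 136.93°  ·
  (2,3): δ = 117.13°  ·
  (2,4): δ = 62.43°  ·
  (2,5): δ = 9.54°  ✓
  (2,6): δ = 76.84°  ·
  (2,7): δ = 102.31°  ·
  (3,4): δ = 125.30°  ·
  (3,5): δ = 53.33°  ·
  (3,6): δ = 13.97°  ✓
  (3,7): δ = 39.44°  ·
  (4,5): δ = 108.03°  ·
  (4,6): δ = 40.73°  ·
  (4,7): δ = 15.26°  ✓
  (5,6): δ = 112.70°  ·
  (5,7): δ = 87.23°  ·
  (6,7): δ = 154.53°  ·
antipodal pairs: 5

count = 5; pairs: (0,4), (1,4), (2,5), (3,6), (4,7)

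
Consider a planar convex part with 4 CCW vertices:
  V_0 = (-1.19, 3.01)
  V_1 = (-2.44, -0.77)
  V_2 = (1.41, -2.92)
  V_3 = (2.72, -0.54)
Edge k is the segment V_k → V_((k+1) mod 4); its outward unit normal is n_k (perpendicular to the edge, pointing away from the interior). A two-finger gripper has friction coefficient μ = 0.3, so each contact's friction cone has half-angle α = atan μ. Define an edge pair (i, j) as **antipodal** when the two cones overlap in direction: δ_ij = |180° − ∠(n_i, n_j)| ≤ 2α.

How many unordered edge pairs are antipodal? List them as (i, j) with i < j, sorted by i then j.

count = 2; pairs: (0,2), (1,3)

α = atan 0.3 = 16.70°;  2α = 33.40°
n_0 = (-0.9494, +0.3140)
n_1 = (-0.4876, -0.8731)
n_2 = (+0.8761, -0.4822)
n_3 = (+0.6722, +0.7404)
  (0,1): δ = 100.88°  ·
  (0,2): δ = 10.53°  ✓
  (0,3): δ = 66.06°  ·
  (1,2): δ = 89.65°  ·
  (1,3): δ = 13.06°  ✓
  (2,3): δ = 103.41°  ·
antipodal pairs: 2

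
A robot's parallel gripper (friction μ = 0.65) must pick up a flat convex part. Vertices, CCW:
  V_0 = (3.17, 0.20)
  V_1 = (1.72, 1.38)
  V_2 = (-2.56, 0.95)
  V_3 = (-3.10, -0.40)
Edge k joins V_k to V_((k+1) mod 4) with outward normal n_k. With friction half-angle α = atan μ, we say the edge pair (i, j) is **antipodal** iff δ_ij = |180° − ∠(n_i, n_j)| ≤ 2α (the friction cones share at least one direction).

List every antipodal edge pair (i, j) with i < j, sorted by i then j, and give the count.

α = atan 0.65 = 33.02°;  2α = 66.05°
n_0 = (+0.6312, +0.7756)
n_1 = (-0.1000, +0.9950)
n_2 = (-0.9285, +0.3714)
n_3 = (+0.0953, -0.9955)
  (0,1): δ = 135.12°  ·
  (0,2): δ = 72.66°  ·
  (0,3): δ = 44.60°  ✓
  (1,2): δ = 117.54°  ·
  (1,3): δ = 0.27°  ✓
  (2,3): δ = 62.73°  ✓
antipodal pairs: 3

count = 3; pairs: (0,3), (1,3), (2,3)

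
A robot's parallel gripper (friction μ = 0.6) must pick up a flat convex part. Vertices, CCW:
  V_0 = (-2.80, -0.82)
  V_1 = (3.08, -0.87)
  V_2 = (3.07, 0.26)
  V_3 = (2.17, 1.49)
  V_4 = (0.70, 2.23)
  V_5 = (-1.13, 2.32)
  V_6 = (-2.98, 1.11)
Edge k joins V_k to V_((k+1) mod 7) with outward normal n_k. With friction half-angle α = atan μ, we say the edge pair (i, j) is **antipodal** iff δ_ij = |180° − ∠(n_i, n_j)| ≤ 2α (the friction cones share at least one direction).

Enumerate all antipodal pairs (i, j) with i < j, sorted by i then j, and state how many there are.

count = 8; pairs: (0,2), (0,3), (0,4), (0,5), (1,5), (1,6), (2,6), (3,6)

α = atan 0.6 = 30.96°;  2α = 61.93°
n_0 = (-0.0085, -1.0000)
n_1 = (+1.0000, +0.0088)
n_2 = (+0.8070, +0.5905)
n_3 = (+0.4496, +0.8932)
n_4 = (+0.0491, +0.9988)
n_5 = (-0.5474, +0.8369)
n_6 = (-0.9957, -0.0929)
  (0,1): δ = 89.01°  ·
  (0,2): δ = 53.32°  ✓
  (0,3): δ = 26.23°  ✓
  (0,4): δ = 2.33°  ✓
  (0,5): δ = 33.67°  ✓
  (0,6): δ = 95.82°  ·
  (1,2): δ = 144.31°  ·
  (1,3): δ = 117.23°  ·
  (1,4): δ = 93.32°  ·
  (1,5): δ = 57.32°  ✓
  (1,6): δ = 4.82°  ✓
  (2,3): δ = 152.91°  ·
  (2,4): δ = 129.01°  ·
  (2,5): δ = 93.01°  ·
  (2,6): δ = 30.86°  ✓
  (3,4): δ = 156.09°  ·
  (3,5): δ = 120.09°  ·
  (3,6): δ = 57.95°  ✓
  (4,5): δ = 144.00°  ·
  (4,6): δ = 81.86°  ·
  (5,6): δ = 117.86°  ·
antipodal pairs: 8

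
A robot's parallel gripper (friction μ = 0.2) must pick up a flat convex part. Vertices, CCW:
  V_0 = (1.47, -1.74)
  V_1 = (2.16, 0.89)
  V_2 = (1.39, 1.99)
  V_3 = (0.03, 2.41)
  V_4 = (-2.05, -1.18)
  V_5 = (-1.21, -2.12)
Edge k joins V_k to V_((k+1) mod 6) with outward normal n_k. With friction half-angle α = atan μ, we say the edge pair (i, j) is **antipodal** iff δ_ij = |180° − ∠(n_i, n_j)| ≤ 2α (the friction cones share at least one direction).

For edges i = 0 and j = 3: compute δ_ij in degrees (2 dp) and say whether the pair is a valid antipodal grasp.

α = atan 0.2 = 11.31°;  2α = 22.62°
edge 0: e_0 = (+0.69, +2.63);  n_0 = (+0.9673, -0.2538)
edge 3: e_3 = (-2.08, -3.59);  n_3 = (-0.8653, +0.5013)
∠(n_0, n_3) = 164.61°
δ = |180° − 164.61°| = 15.39°
15.39° ≤ 2α = 22.62°  →  valid

δ = 15.39°, valid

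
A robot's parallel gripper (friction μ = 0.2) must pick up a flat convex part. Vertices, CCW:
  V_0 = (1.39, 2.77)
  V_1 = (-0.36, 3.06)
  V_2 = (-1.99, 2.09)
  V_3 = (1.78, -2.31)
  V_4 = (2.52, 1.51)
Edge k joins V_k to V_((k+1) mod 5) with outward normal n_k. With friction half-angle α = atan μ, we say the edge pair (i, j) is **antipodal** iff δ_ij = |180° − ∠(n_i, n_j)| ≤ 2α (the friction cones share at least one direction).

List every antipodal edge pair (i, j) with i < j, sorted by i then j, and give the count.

α = atan 0.2 = 11.31°;  2α = 22.62°
n_0 = (+0.1635, +0.9865)
n_1 = (-0.5114, +0.8593)
n_2 = (-0.7594, -0.6506)
n_3 = (+0.9817, -0.1902)
n_4 = (+0.7445, +0.6677)
  (0,1): δ = 139.83°  ·
  (0,2): δ = 40.00°  ·
  (0,3): δ = 88.45°  ·
  (0,4): δ = 141.30°  ·
  (1,2): δ = 80.17°  ·
  (1,3): δ = 48.28°  ·
  (1,4): δ = 101.13°  ·
  (2,3): δ = 51.55°  ·
  (2,4): δ = 1.30°  ✓
  (3,4): δ = 127.15°  ·
antipodal pairs: 1

count = 1; pairs: (2,4)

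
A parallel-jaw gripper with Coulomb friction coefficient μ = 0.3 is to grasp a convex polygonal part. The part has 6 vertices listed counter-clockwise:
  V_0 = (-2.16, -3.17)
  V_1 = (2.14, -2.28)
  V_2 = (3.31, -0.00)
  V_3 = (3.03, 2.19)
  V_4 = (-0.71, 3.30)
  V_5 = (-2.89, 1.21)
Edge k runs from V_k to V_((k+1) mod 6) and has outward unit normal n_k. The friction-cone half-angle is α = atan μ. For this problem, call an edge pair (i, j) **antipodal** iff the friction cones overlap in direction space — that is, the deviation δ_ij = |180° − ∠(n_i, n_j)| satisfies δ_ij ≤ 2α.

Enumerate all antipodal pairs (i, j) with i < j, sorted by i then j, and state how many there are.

α = atan 0.3 = 16.70°;  2α = 33.40°
n_0 = (+0.2027, -0.9792)
n_1 = (+0.8897, -0.4566)
n_2 = (+0.9919, +0.1268)
n_3 = (+0.2845, +0.9587)
n_4 = (-0.6920, +0.7219)
n_5 = (-0.9864, -0.1644)
  (0,1): δ = 128.86°  ·
  (0,2): δ = 94.41°  ·
  (0,3): δ = 28.22°  ✓
  (0,4): δ = 32.10°  ✓
  (0,5): δ = 87.77°  ·
  (1,2): δ = 145.55°  ·
  (1,3): δ = 79.37°  ·
  (1,4): δ = 19.04°  ✓
  (1,5): δ = 36.63°  ·
  (2,3): δ = 113.82°  ·
  (2,4): δ = 53.49°  ·
  (2,5): δ = 2.18°  ✓
  (3,4): δ = 119.68°  ·
  (3,5): δ = 64.01°  ·
  (4,5): δ = 124.33°  ·
antipodal pairs: 4

count = 4; pairs: (0,3), (0,4), (1,4), (2,5)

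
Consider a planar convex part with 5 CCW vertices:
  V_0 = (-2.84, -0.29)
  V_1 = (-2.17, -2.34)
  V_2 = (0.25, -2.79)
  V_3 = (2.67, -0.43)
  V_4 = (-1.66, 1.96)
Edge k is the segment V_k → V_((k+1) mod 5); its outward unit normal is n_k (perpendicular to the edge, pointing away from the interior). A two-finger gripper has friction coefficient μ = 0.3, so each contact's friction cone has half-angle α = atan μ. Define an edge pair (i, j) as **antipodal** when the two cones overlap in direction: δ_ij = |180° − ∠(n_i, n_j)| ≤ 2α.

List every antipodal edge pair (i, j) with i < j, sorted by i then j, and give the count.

α = atan 0.3 = 16.70°;  2α = 33.40°
n_0 = (-0.9505, -0.3107)
n_1 = (-0.1828, -0.9831)
n_2 = (+0.6982, -0.7159)
n_3 = (+0.4832, +0.8755)
n_4 = (-0.8856, +0.4644)
  (0,1): δ = 118.63°  ·
  (0,2): δ = 63.82°  ·
  (0,3): δ = 43.00°  ·
  (0,4): δ = 134.23°  ·
  (1,2): δ = 125.19°  ·
  (1,3): δ = 18.36°  ✓
  (1,4): δ = 72.86°  ·
  (2,3): δ = 73.18°  ·
  (2,4): δ = 18.04°  ✓
  (3,4): δ = 88.78°  ·
antipodal pairs: 2

count = 2; pairs: (1,3), (2,4)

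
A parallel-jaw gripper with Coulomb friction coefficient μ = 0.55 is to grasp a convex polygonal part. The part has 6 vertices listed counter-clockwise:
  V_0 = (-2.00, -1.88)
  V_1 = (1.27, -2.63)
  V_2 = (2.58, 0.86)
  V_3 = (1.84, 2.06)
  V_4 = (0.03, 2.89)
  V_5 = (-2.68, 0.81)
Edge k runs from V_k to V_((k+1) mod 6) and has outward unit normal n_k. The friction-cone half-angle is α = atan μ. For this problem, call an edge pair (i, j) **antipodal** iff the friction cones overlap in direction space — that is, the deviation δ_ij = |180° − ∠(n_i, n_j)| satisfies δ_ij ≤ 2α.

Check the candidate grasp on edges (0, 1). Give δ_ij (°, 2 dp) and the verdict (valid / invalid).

δ = 97.66°, invalid

α = atan 0.55 = 28.81°;  2α = 57.62°
edge 0: e_0 = (+3.27, -0.75);  n_0 = (-0.2236, -0.9747)
edge 1: e_1 = (+1.31, +3.49);  n_1 = (+0.9362, -0.3514)
∠(n_0, n_1) = 82.34°
δ = |180° − 82.34°| = 97.66°
97.66° > 2α = 57.62°  →  invalid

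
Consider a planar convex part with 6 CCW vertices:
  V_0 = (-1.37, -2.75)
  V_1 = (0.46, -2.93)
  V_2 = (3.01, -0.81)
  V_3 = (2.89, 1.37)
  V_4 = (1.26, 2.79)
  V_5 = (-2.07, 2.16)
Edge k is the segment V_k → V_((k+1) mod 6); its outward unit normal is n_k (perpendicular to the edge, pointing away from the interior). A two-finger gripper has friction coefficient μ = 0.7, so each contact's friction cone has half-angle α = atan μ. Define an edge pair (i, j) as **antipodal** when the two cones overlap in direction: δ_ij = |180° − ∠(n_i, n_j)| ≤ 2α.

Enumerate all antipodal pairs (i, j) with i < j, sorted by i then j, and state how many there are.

count = 6; pairs: (0,3), (0,4), (1,4), (1,5), (2,5), (3,5)

α = atan 0.7 = 34.99°;  2α = 69.98°
n_0 = (-0.0979, -0.9952)
n_1 = (+0.6393, -0.7690)
n_2 = (+0.9985, +0.0550)
n_3 = (+0.6569, +0.7540)
n_4 = (-0.1859, +0.9826)
n_5 = (-0.9900, -0.1411)
  (0,1): δ = 134.64°  ·
  (0,2): δ = 81.23°  ·
  (0,3): δ = 35.44°  ✓
  (0,4): δ = 16.33°  ✓
  (0,5): δ = 103.73°  ·
  (1,2): δ = 126.59°  ·
  (1,3): δ = 80.80°  ·
  (1,4): δ = 29.03°  ✓
  (1,5): δ = 58.37°  ✓
  (2,3): δ = 134.21°  ·
  (2,4): δ = 82.44°  ·
  (2,5): δ = 4.96°  ✓
  (3,4): δ = 128.23°  ·
  (3,5): δ = 40.82°  ✓
  (4,5): δ = 92.60°  ·
antipodal pairs: 6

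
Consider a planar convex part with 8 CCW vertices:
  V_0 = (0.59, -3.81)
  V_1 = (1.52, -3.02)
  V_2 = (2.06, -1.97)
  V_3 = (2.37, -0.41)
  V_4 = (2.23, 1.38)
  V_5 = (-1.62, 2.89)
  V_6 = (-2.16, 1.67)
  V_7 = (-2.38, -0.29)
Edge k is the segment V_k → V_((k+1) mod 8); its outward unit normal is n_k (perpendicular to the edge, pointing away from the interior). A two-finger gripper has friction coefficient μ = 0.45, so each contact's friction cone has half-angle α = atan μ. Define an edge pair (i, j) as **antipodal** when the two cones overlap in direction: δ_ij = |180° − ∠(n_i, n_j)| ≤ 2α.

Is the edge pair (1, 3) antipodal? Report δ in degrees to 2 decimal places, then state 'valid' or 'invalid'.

δ = 148.31°, invalid

α = atan 0.45 = 24.23°;  2α = 48.46°
edge 1: e_1 = (+0.54, +1.05);  n_1 = (+0.8893, -0.4573)
edge 3: e_3 = (-0.14, +1.79);  n_3 = (+0.9970, +0.0780)
∠(n_1, n_3) = 31.69°
δ = |180° − 31.69°| = 148.31°
148.31° > 2α = 48.46°  →  invalid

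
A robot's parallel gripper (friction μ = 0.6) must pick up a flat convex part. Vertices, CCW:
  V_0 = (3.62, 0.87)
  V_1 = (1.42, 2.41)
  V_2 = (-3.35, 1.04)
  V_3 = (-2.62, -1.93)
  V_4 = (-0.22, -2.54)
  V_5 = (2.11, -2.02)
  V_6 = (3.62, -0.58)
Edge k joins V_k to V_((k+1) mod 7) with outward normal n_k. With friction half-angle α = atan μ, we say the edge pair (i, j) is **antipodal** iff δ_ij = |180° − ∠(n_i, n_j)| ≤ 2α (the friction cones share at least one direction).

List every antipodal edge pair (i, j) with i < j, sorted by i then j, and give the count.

count = 8; pairs: (0,2), (0,3), (0,4), (1,3), (1,4), (1,5), (2,5), (2,6)

α = atan 0.6 = 30.96°;  2α = 61.93°
n_0 = (+0.5735, +0.8192)
n_1 = (-0.2761, +0.9611)
n_2 = (-0.9711, -0.2387)
n_3 = (-0.2463, -0.9692)
n_4 = (+0.2178, -0.9760)
n_5 = (+0.6901, -0.7237)
n_6 = (+1.0000, -0.0000)
  (0,1): δ = 128.98°  ·
  (0,2): δ = 41.20°  ✓
  (0,3): δ = 20.73°  ✓
  (0,4): δ = 47.57°  ✓
  (0,5): δ = 78.63°  ·
  (0,6): δ = 124.99°  ·
  (1,2): δ = 92.22°  ·
  (1,3): δ = 30.29°  ✓
  (1,4): δ = 3.44°  ✓
  (1,5): δ = 27.62°  ✓
  (1,6): δ = 73.98°  ·
  (2,3): δ = 118.07°  ·
  (2,4): δ = 91.23°  ·
  (2,5): δ = 60.17°  ✓
  (2,6): δ = 13.81°  ✓
  (3,4): δ = 153.16°  ·
  (3,5): δ = 122.10°  ·
  (3,6): δ = 75.74°  ·
  (4,5): δ = 148.94°  ·
  (4,6): δ = 102.58°  ·
  (5,6): δ = 133.64°  ·
antipodal pairs: 8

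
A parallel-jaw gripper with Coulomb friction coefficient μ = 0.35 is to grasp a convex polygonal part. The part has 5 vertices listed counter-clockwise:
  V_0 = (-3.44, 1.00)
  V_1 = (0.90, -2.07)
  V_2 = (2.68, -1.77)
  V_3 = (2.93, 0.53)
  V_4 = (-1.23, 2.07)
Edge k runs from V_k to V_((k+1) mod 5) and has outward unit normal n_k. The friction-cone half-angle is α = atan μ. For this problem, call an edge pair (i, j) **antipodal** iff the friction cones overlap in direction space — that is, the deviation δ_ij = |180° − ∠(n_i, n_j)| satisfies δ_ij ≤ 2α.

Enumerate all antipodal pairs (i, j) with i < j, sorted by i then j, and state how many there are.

count = 3; pairs: (0,3), (1,3), (1,4)

α = atan 0.35 = 19.29°;  2α = 38.58°
n_0 = (-0.5775, -0.8164)
n_1 = (+0.1662, -0.9861)
n_2 = (+0.9941, -0.1081)
n_3 = (+0.3472, +0.9378)
n_4 = (-0.4358, +0.9001)
  (0,1): δ = 135.16°  ·
  (0,2): δ = 60.93°  ·
  (0,3): δ = 14.96°  ✓
  (0,4): δ = 61.11°  ·
  (1,2): δ = 105.77°  ·
  (1,3): δ = 29.88°  ✓
  (1,4): δ = 16.27°  ✓
  (2,3): δ = 104.11°  ·
  (2,4): δ = 57.96°  ·
  (3,4): δ = 133.85°  ·
antipodal pairs: 3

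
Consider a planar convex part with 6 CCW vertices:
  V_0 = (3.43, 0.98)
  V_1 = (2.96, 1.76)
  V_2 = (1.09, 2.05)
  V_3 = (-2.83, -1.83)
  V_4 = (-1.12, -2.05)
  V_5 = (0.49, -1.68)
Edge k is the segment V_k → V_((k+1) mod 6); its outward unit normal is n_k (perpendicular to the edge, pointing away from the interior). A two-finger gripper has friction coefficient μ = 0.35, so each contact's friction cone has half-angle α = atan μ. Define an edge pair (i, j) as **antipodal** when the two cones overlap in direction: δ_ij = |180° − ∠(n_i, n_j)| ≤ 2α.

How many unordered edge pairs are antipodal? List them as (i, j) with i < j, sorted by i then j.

count = 4; pairs: (1,3), (1,4), (2,4), (2,5)

α = atan 0.35 = 19.29°;  2α = 38.58°
n_0 = (+0.8565, +0.5161)
n_1 = (+0.1532, +0.9882)
n_2 = (-0.7035, +0.7107)
n_3 = (-0.1276, -0.9918)
n_4 = (+0.2240, -0.9746)
n_5 = (+0.6709, -0.7415)
  (0,1): δ = 129.89°  ·
  (0,2): δ = 76.37°  ·
  (0,3): δ = 51.60°  ·
  (0,4): δ = 71.87°  ·
  (0,5): δ = 101.07°  ·
  (1,2): δ = 126.48°  ·
  (1,3): δ = 1.48°  ✓
  (1,4): δ = 21.76°  ✓
  (1,5): δ = 50.95°  ·
  (2,3): δ = 52.04°  ·
  (2,4): δ = 31.76°  ✓
  (2,5): δ = 2.57°  ✓
  (3,4): δ = 159.73°  ·
  (3,5): δ = 130.53°  ·
  (4,5): δ = 150.81°  ·
antipodal pairs: 4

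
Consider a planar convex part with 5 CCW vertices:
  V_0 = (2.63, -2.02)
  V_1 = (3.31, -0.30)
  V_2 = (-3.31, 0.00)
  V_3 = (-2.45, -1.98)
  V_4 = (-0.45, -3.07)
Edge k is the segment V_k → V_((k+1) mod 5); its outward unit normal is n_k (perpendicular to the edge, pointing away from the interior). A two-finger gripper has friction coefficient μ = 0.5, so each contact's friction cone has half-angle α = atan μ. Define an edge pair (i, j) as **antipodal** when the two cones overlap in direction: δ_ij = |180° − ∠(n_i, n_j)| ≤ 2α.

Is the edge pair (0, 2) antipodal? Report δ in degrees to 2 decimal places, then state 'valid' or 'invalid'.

α = atan 0.5 = 26.57°;  2α = 53.13°
edge 0: e_0 = (+0.68, +1.72);  n_0 = (+0.9300, -0.3677)
edge 2: e_2 = (+0.86, -1.98);  n_2 = (-0.9172, -0.3984)
∠(n_0, n_2) = 134.95°
δ = |180° − 134.95°| = 45.05°
45.05° ≤ 2α = 53.13°  →  valid

δ = 45.05°, valid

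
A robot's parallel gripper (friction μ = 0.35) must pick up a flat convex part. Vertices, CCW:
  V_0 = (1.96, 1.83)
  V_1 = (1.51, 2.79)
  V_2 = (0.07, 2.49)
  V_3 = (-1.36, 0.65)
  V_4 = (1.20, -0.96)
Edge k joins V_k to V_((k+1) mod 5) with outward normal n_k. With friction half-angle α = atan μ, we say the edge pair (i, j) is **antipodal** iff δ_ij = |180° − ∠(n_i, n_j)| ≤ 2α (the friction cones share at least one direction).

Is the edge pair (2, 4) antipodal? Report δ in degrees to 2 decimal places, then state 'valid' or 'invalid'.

δ = 22.62°, valid

α = atan 0.35 = 19.29°;  2α = 38.58°
edge 2: e_2 = (-1.43, -1.84);  n_2 = (-0.7896, +0.6136)
edge 4: e_4 = (+0.76, +2.79);  n_4 = (+0.9648, -0.2628)
∠(n_2, n_4) = 157.38°
δ = |180° − 157.38°| = 22.62°
22.62° ≤ 2α = 38.58°  →  valid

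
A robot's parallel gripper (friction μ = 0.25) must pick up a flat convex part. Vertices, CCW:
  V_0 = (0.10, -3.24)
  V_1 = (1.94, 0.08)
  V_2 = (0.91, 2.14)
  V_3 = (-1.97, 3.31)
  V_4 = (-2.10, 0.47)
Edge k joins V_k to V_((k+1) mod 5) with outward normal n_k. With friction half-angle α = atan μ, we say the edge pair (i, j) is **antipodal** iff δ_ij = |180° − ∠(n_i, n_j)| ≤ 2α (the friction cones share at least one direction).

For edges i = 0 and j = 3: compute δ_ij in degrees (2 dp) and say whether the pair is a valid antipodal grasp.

δ = 26.38°, valid

α = atan 0.25 = 14.04°;  2α = 28.07°
edge 0: e_0 = (+1.84, +3.32);  n_0 = (+0.8747, -0.4847)
edge 3: e_3 = (-0.13, -2.84);  n_3 = (-0.9990, +0.0457)
∠(n_0, n_3) = 153.62°
δ = |180° − 153.62°| = 26.38°
26.38° ≤ 2α = 28.07°  →  valid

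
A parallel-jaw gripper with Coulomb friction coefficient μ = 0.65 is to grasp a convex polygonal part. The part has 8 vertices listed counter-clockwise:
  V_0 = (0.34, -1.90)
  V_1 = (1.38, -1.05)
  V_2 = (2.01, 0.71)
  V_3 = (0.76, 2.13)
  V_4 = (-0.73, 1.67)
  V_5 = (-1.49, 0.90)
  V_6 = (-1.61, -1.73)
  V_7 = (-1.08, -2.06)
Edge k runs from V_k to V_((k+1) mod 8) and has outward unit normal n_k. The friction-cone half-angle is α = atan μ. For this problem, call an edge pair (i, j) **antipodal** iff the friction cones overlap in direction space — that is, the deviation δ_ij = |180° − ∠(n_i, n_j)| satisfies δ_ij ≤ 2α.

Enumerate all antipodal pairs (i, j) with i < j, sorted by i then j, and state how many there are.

α = atan 0.65 = 33.02°;  2α = 66.05°
n_0 = (+0.6328, -0.7743)
n_1 = (+0.9415, -0.3370)
n_2 = (+0.7506, +0.6607)
n_3 = (-0.2950, +0.9555)
n_4 = (-0.7117, +0.7025)
n_5 = (-0.9990, +0.0456)
n_6 = (-0.5286, -0.8489)
n_7 = (+0.1120, -0.9937)
  (0,1): δ = 148.95°  ·
  (0,2): δ = 87.90°  ·
  (0,3): δ = 22.10°  ✓
  (0,4): δ = 6.12°  ✓
  (0,5): δ = 48.13°  ✓
  (0,6): δ = 108.83°  ·
  (0,7): δ = 147.17°  ·
  (1,2): δ = 118.95°  ·
  (1,3): δ = 53.15°  ✓
  (1,4): δ = 24.93°  ✓
  (1,5): δ = 17.08°  ✓
  (1,6): δ = 77.79°  ·
  (1,7): δ = 116.12°  ·
  (2,3): δ = 114.20°  ·
  (2,4): δ = 85.98°  ·
  (2,5): δ = 43.97°  ✓
  (2,6): δ = 16.74°  ✓
  (2,7): δ = 55.07°  ✓
  (3,4): δ = 151.78°  ·
  (3,5): δ = 109.77°  ·
  (3,6): δ = 49.06°  ✓
  (3,7): δ = 10.73°  ✓
  (4,5): δ = 137.99°  ·
  (4,6): δ = 77.28°  ·
  (4,7): δ = 38.95°  ✓
  (5,6): δ = 119.30°  ·
  (5,7): δ = 80.96°  ·
  (6,7): δ = 141.66°  ·
antipodal pairs: 12

count = 12; pairs: (0,3), (0,4), (0,5), (1,3), (1,4), (1,5), (2,5), (2,6), (2,7), (3,6), (3,7), (4,7)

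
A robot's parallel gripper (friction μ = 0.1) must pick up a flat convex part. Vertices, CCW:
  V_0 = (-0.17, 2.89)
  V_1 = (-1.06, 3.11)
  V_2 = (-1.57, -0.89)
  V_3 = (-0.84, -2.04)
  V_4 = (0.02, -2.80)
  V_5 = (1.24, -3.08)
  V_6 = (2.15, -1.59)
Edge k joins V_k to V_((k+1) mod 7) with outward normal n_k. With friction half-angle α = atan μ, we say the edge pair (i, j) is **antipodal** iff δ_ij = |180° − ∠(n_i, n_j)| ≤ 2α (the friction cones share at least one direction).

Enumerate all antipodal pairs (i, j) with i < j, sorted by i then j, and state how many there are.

count = 2; pairs: (0,4), (2,6)

α = atan 0.1 = 5.71°;  2α = 11.42°
n_0 = (+0.2400, +0.9708)
n_1 = (-0.9920, +0.1265)
n_2 = (-0.8443, -0.5359)
n_3 = (-0.6622, -0.7493)
n_4 = (-0.2237, -0.9747)
n_5 = (+0.8534, -0.5212)
n_6 = (+0.8880, +0.4599)
  (0,1): δ = 83.38°  ·
  (0,2): δ = 43.71°  ·
  (0,3): δ = 27.58°  ·
  (0,4): δ = 0.96°  ✓
  (0,5): δ = 72.47°  ·
  (0,6): δ = 131.26°  ·
  (1,2): δ = 140.33°  ·
  (1,3): δ = 124.20°  ·
  (1,4): δ = 95.66°  ·
  (1,5): δ = 24.15°  ·
  (1,6): δ = 34.64°  ·
  (2,3): δ = 163.87°  ·
  (2,4): δ = 135.33°  ·
  (2,5): δ = 63.82°  ·
  (2,6): δ = 5.03°  ✓
  (3,4): δ = 151.46°  ·
  (3,5): δ = 79.95°  ·
  (3,6): δ = 21.15°  ·
  (4,5): δ = 108.49°  ·
  (4,6): δ = 49.70°  ·
  (5,6): δ = 121.21°  ·
antipodal pairs: 2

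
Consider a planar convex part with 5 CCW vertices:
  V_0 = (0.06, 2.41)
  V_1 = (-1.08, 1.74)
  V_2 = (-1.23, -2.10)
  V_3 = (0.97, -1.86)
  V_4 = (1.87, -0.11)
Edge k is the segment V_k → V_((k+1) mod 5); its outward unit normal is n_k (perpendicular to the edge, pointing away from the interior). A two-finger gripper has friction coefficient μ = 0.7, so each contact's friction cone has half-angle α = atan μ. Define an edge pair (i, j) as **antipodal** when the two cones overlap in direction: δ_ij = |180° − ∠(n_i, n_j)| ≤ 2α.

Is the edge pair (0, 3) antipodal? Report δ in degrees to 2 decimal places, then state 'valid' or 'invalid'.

α = atan 0.7 = 34.99°;  2α = 69.98°
edge 0: e_0 = (-1.14, -0.67);  n_0 = (-0.5067, +0.8621)
edge 3: e_3 = (+0.90, +1.75);  n_3 = (+0.8893, -0.4573)
∠(n_0, n_3) = 147.66°
δ = |180° − 147.66°| = 32.34°
32.34° ≤ 2α = 69.98°  →  valid

δ = 32.34°, valid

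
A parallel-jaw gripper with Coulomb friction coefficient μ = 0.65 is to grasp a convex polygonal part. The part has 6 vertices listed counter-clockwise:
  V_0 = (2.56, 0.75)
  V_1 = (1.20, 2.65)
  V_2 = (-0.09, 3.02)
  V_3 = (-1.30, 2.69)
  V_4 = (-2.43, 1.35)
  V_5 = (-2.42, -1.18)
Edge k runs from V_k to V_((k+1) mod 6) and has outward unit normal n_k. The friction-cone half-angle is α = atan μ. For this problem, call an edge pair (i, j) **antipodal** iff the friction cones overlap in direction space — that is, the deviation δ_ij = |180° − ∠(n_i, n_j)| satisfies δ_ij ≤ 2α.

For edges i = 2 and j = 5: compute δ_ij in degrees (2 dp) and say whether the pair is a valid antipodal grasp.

δ = 5.93°, valid

α = atan 0.65 = 33.02°;  2α = 66.05°
edge 2: e_2 = (-1.21, -0.33);  n_2 = (-0.2631, +0.9648)
edge 5: e_5 = (+4.98, +1.93);  n_5 = (+0.3614, -0.9324)
∠(n_2, n_5) = 174.07°
δ = |180° − 174.07°| = 5.93°
5.93° ≤ 2α = 66.05°  →  valid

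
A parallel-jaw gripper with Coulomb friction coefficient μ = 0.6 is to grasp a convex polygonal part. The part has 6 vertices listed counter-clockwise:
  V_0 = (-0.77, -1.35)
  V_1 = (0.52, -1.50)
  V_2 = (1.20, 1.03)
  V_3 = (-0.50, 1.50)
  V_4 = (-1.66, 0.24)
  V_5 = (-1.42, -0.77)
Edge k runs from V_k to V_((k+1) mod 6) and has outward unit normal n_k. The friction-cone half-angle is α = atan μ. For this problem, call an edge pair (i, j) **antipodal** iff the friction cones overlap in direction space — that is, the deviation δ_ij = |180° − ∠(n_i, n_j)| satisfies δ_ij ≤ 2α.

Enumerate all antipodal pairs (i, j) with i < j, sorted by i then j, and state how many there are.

α = atan 0.6 = 30.96°;  2α = 61.93°
n_0 = (-0.1155, -0.9933)
n_1 = (+0.9657, -0.2596)
n_2 = (+0.2665, +0.9638)
n_3 = (-0.7357, +0.6773)
n_4 = (-0.9729, -0.2312)
n_5 = (-0.6658, -0.7461)
  (0,1): δ = 98.41°  ·
  (0,2): δ = 8.82°  ✓
  (0,3): δ = 54.00°  ✓
  (0,4): δ = 110.00°  ·
  (0,5): δ = 144.89°  ·
  (1,2): δ = 90.41°  ·
  (1,3): δ = 27.59°  ✓
  (1,4): δ = 28.41°  ✓
  (1,5): δ = 63.30°  ·
  (2,3): δ = 117.18°  ·
  (2,4): δ = 61.18°  ✓
  (2,5): δ = 26.29°  ✓
  (3,4): δ = 124.00°  ·
  (3,5): δ = 89.11°  ·
  (4,5): δ = 145.11°  ·
antipodal pairs: 6

count = 6; pairs: (0,2), (0,3), (1,3), (1,4), (2,4), (2,5)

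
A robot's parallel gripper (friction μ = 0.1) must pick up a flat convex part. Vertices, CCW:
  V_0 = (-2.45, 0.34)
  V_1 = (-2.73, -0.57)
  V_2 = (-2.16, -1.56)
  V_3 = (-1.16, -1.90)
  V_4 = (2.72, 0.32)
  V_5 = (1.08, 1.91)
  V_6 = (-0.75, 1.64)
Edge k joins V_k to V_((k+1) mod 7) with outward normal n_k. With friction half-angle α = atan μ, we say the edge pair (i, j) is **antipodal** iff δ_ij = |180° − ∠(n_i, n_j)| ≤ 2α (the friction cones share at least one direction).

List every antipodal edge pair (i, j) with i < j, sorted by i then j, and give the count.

count = 1; pairs: (3,6)

α = atan 0.1 = 5.71°;  2α = 11.42°
n_0 = (-0.9558, +0.2941)
n_1 = (-0.8666, -0.4990)
n_2 = (-0.3219, -0.9468)
n_3 = (+0.4966, -0.8680)
n_4 = (+0.6961, +0.7180)
n_5 = (-0.1460, +0.9893)
n_6 = (-0.6075, +0.7944)
  (0,1): δ = 132.97°  ·
  (0,2): δ = 91.68°  ·
  (0,3): δ = 43.12°  ·
  (0,4): δ = 62.99°  ·
  (0,5): δ = 115.50°  ·
  (0,6): δ = 144.51°  ·
  (1,2): δ = 138.71°  ·
  (1,3): δ = 90.15°  ·
  (1,4): δ = 15.96°  ·
  (1,5): δ = 68.46°  ·
  (1,6): δ = 97.47°  ·
  (2,3): δ = 131.45°  ·
  (2,4): δ = 25.34°  ·
  (2,5): δ = 27.17°  ·
  (2,6): δ = 56.18°  ·
  (3,4): δ = 73.89°  ·
  (3,5): δ = 21.38°  ·
  (3,6): δ = 7.63°  ✓
  (4,5): δ = 127.49°  ·
  (4,6): δ = 98.48°  ·
  (5,6): δ = 150.99°  ·
antipodal pairs: 1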